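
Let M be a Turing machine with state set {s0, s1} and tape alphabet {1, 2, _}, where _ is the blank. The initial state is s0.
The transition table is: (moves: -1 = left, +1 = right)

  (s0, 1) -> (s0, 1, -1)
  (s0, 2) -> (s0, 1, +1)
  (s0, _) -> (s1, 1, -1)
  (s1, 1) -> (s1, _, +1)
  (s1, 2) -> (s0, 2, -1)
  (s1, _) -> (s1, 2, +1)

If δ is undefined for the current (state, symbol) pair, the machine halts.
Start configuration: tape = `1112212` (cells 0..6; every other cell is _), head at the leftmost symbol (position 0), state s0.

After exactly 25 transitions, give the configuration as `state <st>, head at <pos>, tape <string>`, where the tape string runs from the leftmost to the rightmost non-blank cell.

state=s0 head=0 tape=___[1]112212   (s0,1)→(s0,1,-1)
state=s0 head=-1 tape=__[_]1112212   (s0,_)→(s1,1,-1)
state=s1 head=-2 tape=_[_]11112212   (s1,_)→(s1,2,+1)
state=s1 head=-1 tape=_2[1]1112212   (s1,1)→(s1,_,+1)
state=s1 head=0 tape=_2_[1]112212   (s1,1)→(s1,_,+1)
state=s1 head=1 tape=_2__[1]12212   (s1,1)→(s1,_,+1)
state=s1 head=2 tape=_2___[1]2212   (s1,1)→(s1,_,+1)
state=s1 head=3 tape=_2____[2]212   (s1,2)→(s0,2,-1)
state=s0 head=2 tape=_2___[_]2212   (s0,_)→(s1,1,-1)
state=s1 head=1 tape=_2__[_]12212   (s1,_)→(s1,2,+1)
state=s1 head=2 tape=_2__2[1]2212   (s1,1)→(s1,_,+1)
state=s1 head=3 tape=_2__2_[2]212   (s1,2)→(s0,2,-1)
state=s0 head=2 tape=_2__2[_]2212   (s0,_)→(s1,1,-1)
state=s1 head=1 tape=_2__[2]12212   (s1,2)→(s0,2,-1)
state=s0 head=0 tape=_2_[_]212212   (s0,_)→(s1,1,-1)
state=s1 head=-1 tape=_2[_]1212212   (s1,_)→(s1,2,+1)
state=s1 head=0 tape=_22[1]212212   (s1,1)→(s1,_,+1)
state=s1 head=1 tape=_22_[2]12212   (s1,2)→(s0,2,-1)
state=s0 head=0 tape=_22[_]212212   (s0,_)→(s1,1,-1)
state=s1 head=-1 tape=_2[2]1212212   (s1,2)→(s0,2,-1)
state=s0 head=-2 tape=_[2]21212212   (s0,2)→(s0,1,+1)
state=s0 head=-1 tape=_1[2]1212212   (s0,2)→(s0,1,+1)
state=s0 head=0 tape=_11[1]212212   (s0,1)→(s0,1,-1)
state=s0 head=-1 tape=_1[1]1212212   (s0,1)→(s0,1,-1)
state=s0 head=-2 tape=_[1]11212212   (s0,1)→(s0,1,-1)
state=s0 head=-3 tape=[_]111212212
After 25 steps: state s0, head at -3, tape 111212212.

state s0, head at -3, tape 111212212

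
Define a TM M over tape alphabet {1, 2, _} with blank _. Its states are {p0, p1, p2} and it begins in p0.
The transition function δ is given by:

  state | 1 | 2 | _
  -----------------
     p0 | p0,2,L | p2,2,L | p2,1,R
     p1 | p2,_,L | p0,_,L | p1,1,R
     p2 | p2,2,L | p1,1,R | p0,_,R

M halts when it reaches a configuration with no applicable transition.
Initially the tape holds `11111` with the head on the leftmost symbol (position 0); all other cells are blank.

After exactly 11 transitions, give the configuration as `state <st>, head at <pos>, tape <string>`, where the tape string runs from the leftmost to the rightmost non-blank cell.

state p0, head at -1, tape 22_111

p0 | __[1]1111   read 1 → write 2, move L, go to p0
p0 | _[_]21111   read _ → write 1, move R, go to p2
p2 | _1[2]1111   read 2 → write 1, move R, go to p1
p1 | _11[1]111   read 1 → write _, move L, go to p2
p2 | _1[1]_111   read 1 → write 2, move L, go to p2
p2 | _[1]2_111   read 1 → write 2, move L, go to p2
p2 | [_]22_111   read _ → write _, move R, go to p0
p0 | _[2]2_111   read 2 → write 2, move L, go to p2
p2 | [_]22_111   read _ → write _, move R, go to p0
p0 | _[2]2_111   read 2 → write 2, move L, go to p2
p2 | [_]22_111   read _ → write _, move R, go to p0
p0 | _[2]2_111
After 11 steps: state p0, head at -1, tape 22_111.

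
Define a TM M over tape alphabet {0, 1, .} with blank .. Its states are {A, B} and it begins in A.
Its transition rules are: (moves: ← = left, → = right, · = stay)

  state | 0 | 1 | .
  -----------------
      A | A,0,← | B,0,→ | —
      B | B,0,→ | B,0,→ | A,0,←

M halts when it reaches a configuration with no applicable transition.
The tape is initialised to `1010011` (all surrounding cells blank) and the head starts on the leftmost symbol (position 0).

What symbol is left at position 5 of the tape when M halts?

0

A | .[1]010011.   read 1 → write 0, move →, go to B
B | .0[0]10011.   read 0 → write 0, move →, go to B
B | .00[1]0011.   read 1 → write 0, move →, go to B
B | .000[0]011.   read 0 → write 0, move →, go to B
B | .0000[0]11.   read 0 → write 0, move →, go to B
B | .00000[1]1.   read 1 → write 0, move →, go to B
B | .000000[1].   read 1 → write 0, move →, go to B
B | .0000000[.]   read . → write 0, move ←, go to A
A | .000000[0]0   read 0 → write 0, move ←, go to A
A | .00000[0]00   read 0 → write 0, move ←, go to A
A | .0000[0]000   read 0 → write 0, move ←, go to A
A | .000[0]0000   read 0 → write 0, move ←, go to A
A | .00[0]00000   read 0 → write 0, move ←, go to A
A | .0[0]000000   read 0 → write 0, move ←, go to A
A | .[0]0000000   read 0 → write 0, move ←, go to A
A | [.]00000000
Cell 5 holds 0 when M halts.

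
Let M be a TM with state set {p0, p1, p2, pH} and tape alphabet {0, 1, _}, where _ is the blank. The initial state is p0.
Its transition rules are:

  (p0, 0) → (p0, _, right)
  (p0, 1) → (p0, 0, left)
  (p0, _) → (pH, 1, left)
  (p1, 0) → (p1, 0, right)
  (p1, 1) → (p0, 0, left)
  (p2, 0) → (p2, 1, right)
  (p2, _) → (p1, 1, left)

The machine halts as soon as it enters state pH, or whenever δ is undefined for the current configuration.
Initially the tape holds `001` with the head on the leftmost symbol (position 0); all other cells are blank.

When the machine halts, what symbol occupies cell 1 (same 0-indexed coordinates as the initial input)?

1

p0 | [0]01   read 0 → write _, move right, go to p0
p0 | _[0]1   read 0 → write _, move right, go to p0
p0 | __[1]   read 1 → write 0, move left, go to p0
p0 | _[_]0   read _ → write 1, move left, go to pH
pH | [_]10
Cell 1 holds 1 when M halts.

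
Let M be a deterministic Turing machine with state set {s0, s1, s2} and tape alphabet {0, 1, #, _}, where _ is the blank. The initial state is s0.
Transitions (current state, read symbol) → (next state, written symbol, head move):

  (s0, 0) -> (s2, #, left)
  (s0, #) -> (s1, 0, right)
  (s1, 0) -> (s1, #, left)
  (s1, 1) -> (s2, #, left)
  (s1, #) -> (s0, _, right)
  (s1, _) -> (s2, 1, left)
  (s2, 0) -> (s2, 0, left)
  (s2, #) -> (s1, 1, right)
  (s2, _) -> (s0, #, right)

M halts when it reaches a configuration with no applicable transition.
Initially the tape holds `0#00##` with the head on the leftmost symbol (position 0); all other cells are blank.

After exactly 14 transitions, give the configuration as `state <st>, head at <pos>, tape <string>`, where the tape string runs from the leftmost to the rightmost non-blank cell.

state s0, head at 6, tape #0_0_0

s0 | _[0]#00##_   read 0 → write #, move left, go to s2
s2 | [_]##00##_   read _ → write #, move right, go to s0
s0 | #[#]#00##_   read # → write 0, move right, go to s1
s1 | #0[#]00##_   read # → write _, move right, go to s0
s0 | #0_[0]0##_   read 0 → write #, move left, go to s2
s2 | #0[_]#0##_   read _ → write #, move right, go to s0
s0 | #0#[#]0##_   read # → write 0, move right, go to s1
s1 | #0#0[0]##_   read 0 → write #, move left, go to s1
s1 | #0#[0]###_   read 0 → write #, move left, go to s1
s1 | #0[#]####_   read # → write _, move right, go to s0
s0 | #0_[#]###_   read # → write 0, move right, go to s1
s1 | #0_0[#]##_   read # → write _, move right, go to s0
s0 | #0_0_[#]#_   read # → write 0, move right, go to s1
s1 | #0_0_0[#]_   read # → write _, move right, go to s0
s0 | #0_0_0_[_]
After 14 steps: state s0, head at 6, tape #0_0_0.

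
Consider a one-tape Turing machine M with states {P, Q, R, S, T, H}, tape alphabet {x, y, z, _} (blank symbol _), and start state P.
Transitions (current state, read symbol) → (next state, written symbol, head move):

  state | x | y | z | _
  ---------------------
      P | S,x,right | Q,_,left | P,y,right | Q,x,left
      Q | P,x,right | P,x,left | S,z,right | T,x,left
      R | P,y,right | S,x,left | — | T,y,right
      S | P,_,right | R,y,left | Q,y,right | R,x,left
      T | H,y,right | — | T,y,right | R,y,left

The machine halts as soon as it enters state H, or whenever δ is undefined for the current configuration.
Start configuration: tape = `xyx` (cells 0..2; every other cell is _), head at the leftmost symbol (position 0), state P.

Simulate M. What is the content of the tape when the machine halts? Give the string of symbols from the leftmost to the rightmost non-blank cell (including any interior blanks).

yyxxx_x

P | ____[x]yx   read x → write x, move right, go to S
S | ____x[y]x   read y → write y, move left, go to R
R | ____[x]yx   read x → write y, move right, go to P
P | ____y[y]x   read y → write _, move left, go to Q
Q | ____[y]_x   read y → write x, move left, go to P
P | ___[_]x_x   read _ → write x, move left, go to Q
Q | __[_]xx_x   read _ → write x, move left, go to T
T | _[_]xxx_x   read _ → write y, move left, go to R
R | [_]yxxx_x   read _ → write y, move right, go to T
T | y[y]xxx_x
The non-blank tape span at halt is yyxxx_x.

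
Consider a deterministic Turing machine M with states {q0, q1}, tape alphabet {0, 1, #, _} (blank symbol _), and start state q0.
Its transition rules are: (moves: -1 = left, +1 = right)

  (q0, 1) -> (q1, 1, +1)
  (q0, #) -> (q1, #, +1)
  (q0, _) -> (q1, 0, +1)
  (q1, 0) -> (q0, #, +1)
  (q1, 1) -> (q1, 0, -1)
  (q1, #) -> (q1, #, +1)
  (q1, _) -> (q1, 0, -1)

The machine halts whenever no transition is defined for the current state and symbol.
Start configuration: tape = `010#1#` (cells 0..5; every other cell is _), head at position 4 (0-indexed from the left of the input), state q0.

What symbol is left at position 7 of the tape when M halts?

q0 | 010#[1]#___   read 1 → write 1, move +1, go to q1
q1 | 010#1[#]___   read # → write #, move +1, go to q1
q1 | 010#1#[_]__   read _ → write 0, move -1, go to q1
q1 | 010#1[#]0__   read # → write #, move +1, go to q1
q1 | 010#1#[0]__   read 0 → write #, move +1, go to q0
q0 | 010#1##[_]_   read _ → write 0, move +1, go to q1
q1 | 010#1##0[_]   read _ → write 0, move -1, go to q1
q1 | 010#1##[0]0   read 0 → write #, move +1, go to q0
q0 | 010#1###[0]
Cell 7 holds # when M halts.

#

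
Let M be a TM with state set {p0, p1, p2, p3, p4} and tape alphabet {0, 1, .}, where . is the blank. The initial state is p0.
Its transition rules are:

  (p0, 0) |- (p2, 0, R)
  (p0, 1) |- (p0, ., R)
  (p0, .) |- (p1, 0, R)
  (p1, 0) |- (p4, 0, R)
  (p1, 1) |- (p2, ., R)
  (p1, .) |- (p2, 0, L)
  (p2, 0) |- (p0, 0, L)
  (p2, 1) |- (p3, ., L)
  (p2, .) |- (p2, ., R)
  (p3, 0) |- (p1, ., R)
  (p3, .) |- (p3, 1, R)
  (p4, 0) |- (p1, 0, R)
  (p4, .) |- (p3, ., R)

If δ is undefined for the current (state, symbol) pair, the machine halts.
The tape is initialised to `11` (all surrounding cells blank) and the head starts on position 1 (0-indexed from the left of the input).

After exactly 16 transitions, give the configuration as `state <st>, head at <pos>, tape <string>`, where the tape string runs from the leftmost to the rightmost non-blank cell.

state=p0 head=1 tape=1[1]...   (p0,1)→(p0,.,R)
state=p0 head=2 tape=1.[.]..   (p0,.)→(p1,0,R)
state=p1 head=3 tape=1.0[.].   (p1,.)→(p2,0,L)
state=p2 head=2 tape=1.[0]0.   (p2,0)→(p0,0,L)
state=p0 head=1 tape=1[.]00.   (p0,.)→(p1,0,R)
state=p1 head=2 tape=10[0]0.   (p1,0)→(p4,0,R)
state=p4 head=3 tape=100[0].   (p4,0)→(p1,0,R)
state=p1 head=4 tape=1000[.]   (p1,.)→(p2,0,L)
state=p2 head=3 tape=100[0]0   (p2,0)→(p0,0,L)
state=p0 head=2 tape=10[0]00   (p0,0)→(p2,0,R)
state=p2 head=3 tape=100[0]0   (p2,0)→(p0,0,L)
state=p0 head=2 tape=10[0]00   (p0,0)→(p2,0,R)
state=p2 head=3 tape=100[0]0   (p2,0)→(p0,0,L)
state=p0 head=2 tape=10[0]00   (p0,0)→(p2,0,R)
state=p2 head=3 tape=100[0]0   (p2,0)→(p0,0,L)
state=p0 head=2 tape=10[0]00   (p0,0)→(p2,0,R)
state=p2 head=3 tape=100[0]0
After 16 steps: state p2, head at 3, tape 10000.

state p2, head at 3, tape 10000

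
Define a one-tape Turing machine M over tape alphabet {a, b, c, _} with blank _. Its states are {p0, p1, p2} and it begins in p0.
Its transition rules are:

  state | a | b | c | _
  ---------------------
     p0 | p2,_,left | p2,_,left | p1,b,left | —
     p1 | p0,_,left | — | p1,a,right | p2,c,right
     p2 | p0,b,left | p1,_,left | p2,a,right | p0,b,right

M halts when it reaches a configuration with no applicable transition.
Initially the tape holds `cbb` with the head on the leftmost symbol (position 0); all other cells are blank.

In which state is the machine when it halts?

state=p0 head=0 tape=_[c]bb__   (p0,c)→(p1,b,left)
state=p1 head=-1 tape=[_]bbb__   (p1,_)→(p2,c,right)
state=p2 head=0 tape=c[b]bb__   (p2,b)→(p1,_,left)
state=p1 head=-1 tape=[c]_bb__   (p1,c)→(p1,a,right)
state=p1 head=0 tape=a[_]bb__   (p1,_)→(p2,c,right)
state=p2 head=1 tape=ac[b]b__   (p2,b)→(p1,_,left)
state=p1 head=0 tape=a[c]_b__   (p1,c)→(p1,a,right)
state=p1 head=1 tape=aa[_]b__   (p1,_)→(p2,c,right)
state=p2 head=2 tape=aac[b]__   (p2,b)→(p1,_,left)
state=p1 head=1 tape=aa[c]___   (p1,c)→(p1,a,right)
state=p1 head=2 tape=aaa[_]__   (p1,_)→(p2,c,right)
state=p2 head=3 tape=aaac[_]_   (p2,_)→(p0,b,right)
state=p0 head=4 tape=aaacb[_]
No transition is defined for (p0, _); M halts in state p0.

p0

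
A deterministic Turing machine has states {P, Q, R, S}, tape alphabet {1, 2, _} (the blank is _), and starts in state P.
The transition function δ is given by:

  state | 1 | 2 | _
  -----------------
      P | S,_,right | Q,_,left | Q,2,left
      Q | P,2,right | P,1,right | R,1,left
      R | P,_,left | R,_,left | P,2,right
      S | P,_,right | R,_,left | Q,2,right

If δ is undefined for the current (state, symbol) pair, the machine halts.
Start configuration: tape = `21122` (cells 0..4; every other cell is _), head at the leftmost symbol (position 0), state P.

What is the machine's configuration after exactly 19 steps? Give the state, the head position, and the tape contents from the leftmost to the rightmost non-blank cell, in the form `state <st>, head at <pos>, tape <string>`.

state P, head at 3, tape 2_22122

P | __[2]1122   read 2 → write _, move left, go to Q
Q | _[_]_1122   read _ → write 1, move left, go to R
R | [_]1_1122   read _ → write 2, move right, go to P
P | 2[1]_1122   read 1 → write _, move right, go to S
S | 2_[_]1122   read _ → write 2, move right, go to Q
Q | 2_2[1]122   read 1 → write 2, move right, go to P
P | 2_22[1]22   read 1 → write _, move right, go to S
S | 2_22_[2]2   read 2 → write _, move left, go to R
R | 2_22[_]_2   read _ → write 2, move right, go to P
P | 2_222[_]2   read _ → write 2, move left, go to Q
Q | 2_22[2]22   read 2 → write 1, move right, go to P
P | 2_221[2]2   read 2 → write _, move left, go to Q
Q | 2_22[1]_2   read 1 → write 2, move right, go to P
P | 2_222[_]2   read _ → write 2, move left, go to Q
Q | 2_22[2]22   read 2 → write 1, move right, go to P
P | 2_221[2]2   read 2 → write _, move left, go to Q
Q | 2_22[1]_2   read 1 → write 2, move right, go to P
P | 2_222[_]2   read _ → write 2, move left, go to Q
Q | 2_22[2]22   read 2 → write 1, move right, go to P
P | 2_221[2]2
After 19 steps: state P, head at 3, tape 2_22122.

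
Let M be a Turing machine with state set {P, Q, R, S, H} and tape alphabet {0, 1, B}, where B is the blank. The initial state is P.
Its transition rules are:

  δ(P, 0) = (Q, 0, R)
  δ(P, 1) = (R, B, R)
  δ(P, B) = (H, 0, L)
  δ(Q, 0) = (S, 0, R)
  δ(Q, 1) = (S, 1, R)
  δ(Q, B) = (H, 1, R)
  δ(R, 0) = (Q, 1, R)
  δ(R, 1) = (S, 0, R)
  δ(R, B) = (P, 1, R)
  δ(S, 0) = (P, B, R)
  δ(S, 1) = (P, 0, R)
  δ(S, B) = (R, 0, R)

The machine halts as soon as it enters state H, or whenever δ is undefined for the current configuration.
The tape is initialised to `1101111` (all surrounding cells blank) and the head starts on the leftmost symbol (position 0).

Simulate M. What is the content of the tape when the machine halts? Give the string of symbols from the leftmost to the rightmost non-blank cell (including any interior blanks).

0BB00B10

state=P head=0 tape=[1]101111BB   (P,1)→(R,B,R)
state=R head=1 tape=B[1]01111BB   (R,1)→(S,0,R)
state=S head=2 tape=B0[0]1111BB   (S,0)→(P,B,R)
state=P head=3 tape=B0B[1]111BB   (P,1)→(R,B,R)
state=R head=4 tape=B0BB[1]11BB   (R,1)→(S,0,R)
state=S head=5 tape=B0BB0[1]1BB   (S,1)→(P,0,R)
state=P head=6 tape=B0BB00[1]BB   (P,1)→(R,B,R)
state=R head=7 tape=B0BB00B[B]B   (R,B)→(P,1,R)
state=P head=8 tape=B0BB00B1[B]   (P,B)→(H,0,L)
state=H head=7 tape=B0BB00B[1]0
The non-blank tape span at halt is 0BB00B10.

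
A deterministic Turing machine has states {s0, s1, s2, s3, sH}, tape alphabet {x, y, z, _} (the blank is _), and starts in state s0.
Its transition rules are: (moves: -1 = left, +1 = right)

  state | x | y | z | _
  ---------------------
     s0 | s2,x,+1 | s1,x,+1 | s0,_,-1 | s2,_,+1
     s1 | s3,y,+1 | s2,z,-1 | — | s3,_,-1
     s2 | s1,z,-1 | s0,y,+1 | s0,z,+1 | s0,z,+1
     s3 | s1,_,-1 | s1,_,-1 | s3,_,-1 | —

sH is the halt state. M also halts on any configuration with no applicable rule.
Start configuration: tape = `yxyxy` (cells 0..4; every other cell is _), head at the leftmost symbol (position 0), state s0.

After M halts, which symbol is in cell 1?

state=s0 head=0 tape=__[y]xyxy   (s0,y)→(s1,x,+1)
state=s1 head=1 tape=__x[x]yxy   (s1,x)→(s3,y,+1)
state=s3 head=2 tape=__xy[y]xy   (s3,y)→(s1,_,-1)
state=s1 head=1 tape=__x[y]_xy   (s1,y)→(s2,z,-1)
state=s2 head=0 tape=__[x]z_xy   (s2,x)→(s1,z,-1)
state=s1 head=-1 tape=_[_]zz_xy   (s1,_)→(s3,_,-1)
state=s3 head=-2 tape=[_]_zz_xy
Cell 1 holds z when M halts.

z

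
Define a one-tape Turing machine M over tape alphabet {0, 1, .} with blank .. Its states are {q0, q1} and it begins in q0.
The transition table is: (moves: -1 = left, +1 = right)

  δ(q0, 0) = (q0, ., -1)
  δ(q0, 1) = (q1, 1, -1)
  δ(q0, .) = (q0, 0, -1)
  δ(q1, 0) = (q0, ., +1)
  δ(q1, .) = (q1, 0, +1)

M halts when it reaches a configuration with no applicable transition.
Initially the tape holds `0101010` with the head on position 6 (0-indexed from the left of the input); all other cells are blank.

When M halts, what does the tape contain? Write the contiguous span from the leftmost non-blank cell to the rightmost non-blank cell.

010101

q0 | 010101[0]   read 0 → write ., move -1, go to q0
q0 | 01010[1].   read 1 → write 1, move -1, go to q1
q1 | 0101[0]1.   read 0 → write ., move +1, go to q0
q0 | 0101.[1].   read 1 → write 1, move -1, go to q1
q1 | 0101[.]1.   read . → write 0, move +1, go to q1
q1 | 01010[1].
The non-blank tape span at halt is 010101.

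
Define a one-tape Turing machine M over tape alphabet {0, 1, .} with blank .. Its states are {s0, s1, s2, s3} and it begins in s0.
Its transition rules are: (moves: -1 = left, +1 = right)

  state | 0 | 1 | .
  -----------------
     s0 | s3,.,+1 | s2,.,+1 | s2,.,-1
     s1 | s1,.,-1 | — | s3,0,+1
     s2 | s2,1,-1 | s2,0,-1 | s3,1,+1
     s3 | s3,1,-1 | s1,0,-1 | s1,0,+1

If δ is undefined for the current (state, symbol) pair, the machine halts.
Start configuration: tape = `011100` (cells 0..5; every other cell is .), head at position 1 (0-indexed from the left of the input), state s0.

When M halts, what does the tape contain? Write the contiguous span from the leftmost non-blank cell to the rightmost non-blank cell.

state=s0 head=1 tape=..0[1]1100   (s0,1)→(s2,.,+1)
state=s2 head=2 tape=..0.[1]100   (s2,1)→(s2,0,-1)
state=s2 head=1 tape=..0[.]0100   (s2,.)→(s3,1,+1)
state=s3 head=2 tape=..01[0]100   (s3,0)→(s3,1,-1)
state=s3 head=1 tape=..0[1]1100   (s3,1)→(s1,0,-1)
state=s1 head=0 tape=..[0]01100   (s1,0)→(s1,.,-1)
state=s1 head=-1 tape=.[.].01100   (s1,.)→(s3,0,+1)
state=s3 head=0 tape=.0[.]01100   (s3,.)→(s1,0,+1)
state=s1 head=1 tape=.00[0]1100   (s1,0)→(s1,.,-1)
state=s1 head=0 tape=.0[0].1100   (s1,0)→(s1,.,-1)
state=s1 head=-1 tape=.[0]..1100   (s1,0)→(s1,.,-1)
state=s1 head=-2 tape=[.]...1100   (s1,.)→(s3,0,+1)
state=s3 head=-1 tape=0[.]..1100   (s3,.)→(s1,0,+1)
state=s1 head=0 tape=00[.].1100   (s1,.)→(s3,0,+1)
state=s3 head=1 tape=000[.]1100   (s3,.)→(s1,0,+1)
state=s1 head=2 tape=0000[1]100
The non-blank tape span at halt is 00001100.

00001100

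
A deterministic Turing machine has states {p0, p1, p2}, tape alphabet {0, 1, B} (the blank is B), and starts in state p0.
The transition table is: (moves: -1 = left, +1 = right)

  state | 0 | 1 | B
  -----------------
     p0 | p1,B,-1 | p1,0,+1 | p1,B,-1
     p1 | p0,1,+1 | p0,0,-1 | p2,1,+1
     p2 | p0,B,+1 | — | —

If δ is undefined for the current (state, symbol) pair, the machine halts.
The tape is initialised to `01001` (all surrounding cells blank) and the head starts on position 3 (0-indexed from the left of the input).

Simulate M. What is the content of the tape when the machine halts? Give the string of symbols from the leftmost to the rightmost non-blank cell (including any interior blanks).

1B0B0B1

p0 | BB010[0]1   read 0 → write B, move -1, go to p1
p1 | BB01[0]B1   read 0 → write 1, move +1, go to p0
p0 | BB011[B]1   read B → write B, move -1, go to p1
p1 | BB01[1]B1   read 1 → write 0, move -1, go to p0
p0 | BB0[1]0B1   read 1 → write 0, move +1, go to p1
p1 | BB00[0]B1   read 0 → write 1, move +1, go to p0
p0 | BB001[B]1   read B → write B, move -1, go to p1
p1 | BB00[1]B1   read 1 → write 0, move -1, go to p0
p0 | BB0[0]0B1   read 0 → write B, move -1, go to p1
p1 | BB[0]B0B1   read 0 → write 1, move +1, go to p0
p0 | BB1[B]0B1   read B → write B, move -1, go to p1
p1 | BB[1]B0B1   read 1 → write 0, move -1, go to p0
p0 | B[B]0B0B1   read B → write B, move -1, go to p1
p1 | [B]B0B0B1   read B → write 1, move +1, go to p2
p2 | 1[B]0B0B1
The non-blank tape span at halt is 1B0B0B1.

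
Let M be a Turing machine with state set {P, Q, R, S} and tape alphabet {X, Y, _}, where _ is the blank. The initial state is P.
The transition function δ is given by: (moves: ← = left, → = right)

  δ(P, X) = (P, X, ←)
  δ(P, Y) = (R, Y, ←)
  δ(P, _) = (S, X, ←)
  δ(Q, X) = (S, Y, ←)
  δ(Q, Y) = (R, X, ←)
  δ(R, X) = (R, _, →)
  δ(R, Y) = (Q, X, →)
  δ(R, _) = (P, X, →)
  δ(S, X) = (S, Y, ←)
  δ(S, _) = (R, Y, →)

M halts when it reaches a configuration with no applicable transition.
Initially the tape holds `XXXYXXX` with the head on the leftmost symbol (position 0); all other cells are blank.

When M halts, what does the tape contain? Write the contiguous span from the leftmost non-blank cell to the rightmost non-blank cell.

P | __[X]XXYXXX__   read X → write X, move ←, go to P
P | _[_]XXXYXXX__   read _ → write X, move ←, go to S
S | [_]XXXXYXXX__   read _ → write Y, move →, go to R
R | Y[X]XXXYXXX__   read X → write _, move →, go to R
R | Y_[X]XXYXXX__   read X → write _, move →, go to R
R | Y__[X]XYXXX__   read X → write _, move →, go to R
R | Y___[X]YXXX__   read X → write _, move →, go to R
R | Y____[Y]XXX__   read Y → write X, move →, go to Q
Q | Y____X[X]XX__   read X → write Y, move ←, go to S
S | Y____[X]YXX__   read X → write Y, move ←, go to S
S | Y___[_]YYXX__   read _ → write Y, move →, go to R
R | Y___Y[Y]YXX__   read Y → write X, move →, go to Q
Q | Y___YX[Y]XX__   read Y → write X, move ←, go to R
R | Y___Y[X]XXX__   read X → write _, move →, go to R
R | Y___Y_[X]XX__   read X → write _, move →, go to R
R | Y___Y__[X]X__   read X → write _, move →, go to R
R | Y___Y___[X]__   read X → write _, move →, go to R
R | Y___Y____[_]_   read _ → write X, move →, go to P
P | Y___Y____X[_]   read _ → write X, move ←, go to S
S | Y___Y____[X]X   read X → write Y, move ←, go to S
S | Y___Y___[_]YX   read _ → write Y, move →, go to R
R | Y___Y___Y[Y]X   read Y → write X, move →, go to Q
Q | Y___Y___YX[X]   read X → write Y, move ←, go to S
S | Y___Y___Y[X]Y   read X → write Y, move ←, go to S
S | Y___Y___[Y]YY
The non-blank tape span at halt is Y___Y___YYY.

Y___Y___YYY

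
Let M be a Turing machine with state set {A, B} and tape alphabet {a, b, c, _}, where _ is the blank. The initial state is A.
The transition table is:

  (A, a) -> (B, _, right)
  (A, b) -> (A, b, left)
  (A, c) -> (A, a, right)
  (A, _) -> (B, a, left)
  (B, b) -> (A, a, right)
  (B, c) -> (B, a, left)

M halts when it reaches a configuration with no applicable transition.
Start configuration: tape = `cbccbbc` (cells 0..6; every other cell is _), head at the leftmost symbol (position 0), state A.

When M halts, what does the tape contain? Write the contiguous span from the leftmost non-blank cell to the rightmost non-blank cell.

A | [c]bccbbc_   read c → write a, move right, go to A
A | a[b]ccbbc_   read b → write b, move left, go to A
A | [a]bccbbc_   read a → write _, move right, go to B
B | _[b]ccbbc_   read b → write a, move right, go to A
A | _a[c]cbbc_   read c → write a, move right, go to A
A | _aa[c]bbc_   read c → write a, move right, go to A
A | _aaa[b]bc_   read b → write b, move left, go to A
A | _aa[a]bbc_   read a → write _, move right, go to B
B | _aa_[b]bc_   read b → write a, move right, go to A
A | _aa_a[b]c_   read b → write b, move left, go to A
A | _aa_[a]bc_   read a → write _, move right, go to B
B | _aa__[b]c_   read b → write a, move right, go to A
A | _aa__a[c]_   read c → write a, move right, go to A
A | _aa__aa[_]   read _ → write a, move left, go to B
B | _aa__a[a]a
The non-blank tape span at halt is aa__aaa.

aa__aaa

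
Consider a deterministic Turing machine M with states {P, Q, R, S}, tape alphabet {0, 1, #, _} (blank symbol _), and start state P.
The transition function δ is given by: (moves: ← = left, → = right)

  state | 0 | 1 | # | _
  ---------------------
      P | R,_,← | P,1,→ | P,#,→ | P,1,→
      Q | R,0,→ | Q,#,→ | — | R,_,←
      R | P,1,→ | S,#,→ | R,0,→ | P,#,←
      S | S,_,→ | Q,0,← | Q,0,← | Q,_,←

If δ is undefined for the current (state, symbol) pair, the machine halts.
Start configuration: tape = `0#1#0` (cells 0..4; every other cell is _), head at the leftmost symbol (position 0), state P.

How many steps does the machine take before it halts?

state=P head=0 tape=__[0]#1#0   (P,0)→(R,_,←)
state=R head=-1 tape=_[_]_#1#0   (R,_)→(P,#,←)
state=P head=-2 tape=[_]#_#1#0   (P,_)→(P,1,→)
state=P head=-1 tape=1[#]_#1#0   (P,#)→(P,#,→)
state=P head=0 tape=1#[_]#1#0   (P,_)→(P,1,→)
state=P head=1 tape=1#1[#]1#0   (P,#)→(P,#,→)
state=P head=2 tape=1#1#[1]#0   (P,1)→(P,1,→)
state=P head=3 tape=1#1#1[#]0   (P,#)→(P,#,→)
state=P head=4 tape=1#1#1#[0]   (P,0)→(R,_,←)
state=R head=3 tape=1#1#1[#]_   (R,#)→(R,0,→)
state=R head=4 tape=1#1#10[_]   (R,_)→(P,#,←)
state=P head=3 tape=1#1#1[0]#   (P,0)→(R,_,←)
state=R head=2 tape=1#1#[1]_#   (R,1)→(S,#,→)
state=S head=3 tape=1#1##[_]#   (S,_)→(Q,_,←)
state=Q head=2 tape=1#1#[#]_#
M halts after 14 transitions.

14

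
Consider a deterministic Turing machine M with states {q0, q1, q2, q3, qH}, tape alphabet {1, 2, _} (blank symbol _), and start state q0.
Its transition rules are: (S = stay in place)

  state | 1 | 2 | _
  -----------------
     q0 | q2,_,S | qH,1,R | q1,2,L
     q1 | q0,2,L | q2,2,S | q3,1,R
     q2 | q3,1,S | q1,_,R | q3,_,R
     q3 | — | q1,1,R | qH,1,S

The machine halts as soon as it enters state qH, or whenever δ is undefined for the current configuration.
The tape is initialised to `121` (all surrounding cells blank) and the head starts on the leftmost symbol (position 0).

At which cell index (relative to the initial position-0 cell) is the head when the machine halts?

4

q0 | [1]21__   read 1 → write _, move S, go to q2
q2 | [_]21__   read _ → write _, move R, go to q3
q3 | _[2]1__   read 2 → write 1, move R, go to q1
q1 | _1[1]__   read 1 → write 2, move L, go to q0
q0 | _[1]2__   read 1 → write _, move S, go to q2
q2 | _[_]2__   read _ → write _, move R, go to q3
q3 | __[2]__   read 2 → write 1, move R, go to q1
q1 | __1[_]_   read _ → write 1, move R, go to q3
q3 | __11[_]   read _ → write 1, move S, go to qH
qH | __11[1]
At halt the head is at cell 4.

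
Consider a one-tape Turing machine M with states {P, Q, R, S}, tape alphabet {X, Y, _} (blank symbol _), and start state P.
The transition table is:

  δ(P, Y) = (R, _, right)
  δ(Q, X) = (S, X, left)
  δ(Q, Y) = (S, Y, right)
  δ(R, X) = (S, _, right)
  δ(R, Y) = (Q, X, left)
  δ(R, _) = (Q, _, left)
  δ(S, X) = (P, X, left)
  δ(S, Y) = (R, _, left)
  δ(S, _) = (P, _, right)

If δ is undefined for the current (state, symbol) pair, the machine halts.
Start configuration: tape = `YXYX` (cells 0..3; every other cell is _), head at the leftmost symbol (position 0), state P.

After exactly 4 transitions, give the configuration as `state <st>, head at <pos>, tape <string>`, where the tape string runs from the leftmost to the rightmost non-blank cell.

state=P head=0 tape=[Y]XYX   (P,Y)→(R,_,right)
state=R head=1 tape=_[X]YX   (R,X)→(S,_,right)
state=S head=2 tape=__[Y]X   (S,Y)→(R,_,left)
state=R head=1 tape=_[_]_X   (R,_)→(Q,_,left)
state=Q head=0 tape=[_]__X
After 4 steps: state Q, head at 0, tape X.

state Q, head at 0, tape X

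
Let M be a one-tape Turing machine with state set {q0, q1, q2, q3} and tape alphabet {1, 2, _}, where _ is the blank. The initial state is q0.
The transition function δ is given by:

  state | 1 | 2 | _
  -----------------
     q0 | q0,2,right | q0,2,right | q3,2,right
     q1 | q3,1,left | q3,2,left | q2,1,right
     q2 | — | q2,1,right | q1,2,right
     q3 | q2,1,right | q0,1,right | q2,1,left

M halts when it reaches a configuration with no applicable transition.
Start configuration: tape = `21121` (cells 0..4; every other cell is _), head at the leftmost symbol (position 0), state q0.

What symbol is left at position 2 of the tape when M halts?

2

state=q0 head=0 tape=[2]1121__   (q0,2)→(q0,2,right)
state=q0 head=1 tape=2[1]121__   (q0,1)→(q0,2,right)
state=q0 head=2 tape=22[1]21__   (q0,1)→(q0,2,right)
state=q0 head=3 tape=222[2]1__   (q0,2)→(q0,2,right)
state=q0 head=4 tape=2222[1]__   (q0,1)→(q0,2,right)
state=q0 head=5 tape=22222[_]_   (q0,_)→(q3,2,right)
state=q3 head=6 tape=222222[_]   (q3,_)→(q2,1,left)
state=q2 head=5 tape=22222[2]1   (q2,2)→(q2,1,right)
state=q2 head=6 tape=222221[1]
Cell 2 holds 2 when M halts.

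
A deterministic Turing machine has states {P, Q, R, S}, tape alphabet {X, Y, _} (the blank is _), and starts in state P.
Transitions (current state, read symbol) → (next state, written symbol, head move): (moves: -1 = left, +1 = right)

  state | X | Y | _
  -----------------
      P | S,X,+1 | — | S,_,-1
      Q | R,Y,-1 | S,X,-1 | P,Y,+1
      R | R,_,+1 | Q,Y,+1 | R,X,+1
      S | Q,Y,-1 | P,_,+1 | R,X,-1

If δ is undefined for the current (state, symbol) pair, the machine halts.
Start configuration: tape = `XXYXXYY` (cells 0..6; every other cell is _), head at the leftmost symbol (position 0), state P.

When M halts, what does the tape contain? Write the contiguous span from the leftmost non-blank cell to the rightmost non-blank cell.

state=P head=0 tape=_[X]XYXXYY   (P,X)→(S,X,+1)
state=S head=1 tape=_X[X]YXXYY   (S,X)→(Q,Y,-1)
state=Q head=0 tape=_[X]YYXXYY   (Q,X)→(R,Y,-1)
state=R head=-1 tape=[_]YYYXXYY   (R,_)→(R,X,+1)
state=R head=0 tape=X[Y]YYXXYY   (R,Y)→(Q,Y,+1)
state=Q head=1 tape=XY[Y]YXXYY   (Q,Y)→(S,X,-1)
state=S head=0 tape=X[Y]XYXXYY   (S,Y)→(P,_,+1)
state=P head=1 tape=X_[X]YXXYY   (P,X)→(S,X,+1)
state=S head=2 tape=X_X[Y]XXYY   (S,Y)→(P,_,+1)
state=P head=3 tape=X_X_[X]XYY   (P,X)→(S,X,+1)
state=S head=4 tape=X_X_X[X]YY   (S,X)→(Q,Y,-1)
state=Q head=3 tape=X_X_[X]YYY   (Q,X)→(R,Y,-1)
state=R head=2 tape=X_X[_]YYYY   (R,_)→(R,X,+1)
state=R head=3 tape=X_XX[Y]YYY   (R,Y)→(Q,Y,+1)
state=Q head=4 tape=X_XXY[Y]YY   (Q,Y)→(S,X,-1)
state=S head=3 tape=X_XX[Y]XYY   (S,Y)→(P,_,+1)
state=P head=4 tape=X_XX_[X]YY   (P,X)→(S,X,+1)
state=S head=5 tape=X_XX_X[Y]Y   (S,Y)→(P,_,+1)
state=P head=6 tape=X_XX_X_[Y]
The non-blank tape span at halt is X_XX_X_Y.

X_XX_X_Y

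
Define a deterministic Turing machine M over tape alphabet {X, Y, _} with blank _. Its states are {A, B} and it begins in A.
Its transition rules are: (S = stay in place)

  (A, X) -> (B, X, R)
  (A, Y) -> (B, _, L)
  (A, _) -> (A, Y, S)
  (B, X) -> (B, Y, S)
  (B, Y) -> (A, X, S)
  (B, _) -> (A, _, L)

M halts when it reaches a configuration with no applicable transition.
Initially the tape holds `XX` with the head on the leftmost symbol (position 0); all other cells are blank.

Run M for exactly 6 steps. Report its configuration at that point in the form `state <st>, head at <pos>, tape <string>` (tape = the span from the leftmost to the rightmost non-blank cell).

state=A head=0 tape=[X]X_   (A,X)→(B,X,R)
state=B head=1 tape=X[X]_   (B,X)→(B,Y,S)
state=B head=1 tape=X[Y]_   (B,Y)→(A,X,S)
state=A head=1 tape=X[X]_   (A,X)→(B,X,R)
state=B head=2 tape=XX[_]   (B,_)→(A,_,L)
state=A head=1 tape=X[X]_   (A,X)→(B,X,R)
state=B head=2 tape=XX[_]
After 6 steps: state B, head at 2, tape XX.

state B, head at 2, tape XX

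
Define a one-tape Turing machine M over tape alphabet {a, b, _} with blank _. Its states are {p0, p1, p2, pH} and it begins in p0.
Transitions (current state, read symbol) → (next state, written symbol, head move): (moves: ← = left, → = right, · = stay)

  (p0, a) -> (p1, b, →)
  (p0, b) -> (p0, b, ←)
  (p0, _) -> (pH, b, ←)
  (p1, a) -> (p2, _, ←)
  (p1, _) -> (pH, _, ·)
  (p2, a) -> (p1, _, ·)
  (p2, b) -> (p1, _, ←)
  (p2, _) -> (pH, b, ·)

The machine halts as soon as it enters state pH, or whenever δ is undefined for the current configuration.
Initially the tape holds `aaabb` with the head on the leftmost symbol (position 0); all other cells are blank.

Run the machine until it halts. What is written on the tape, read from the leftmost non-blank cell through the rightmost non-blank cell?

p0 | _[a]aabb   read a → write b, move →, go to p1
p1 | _b[a]abb   read a → write _, move ←, go to p2
p2 | _[b]_abb   read b → write _, move ←, go to p1
p1 | [_]__abb   read _ → write _, move ·, go to pH
pH | [_]__abb
The non-blank tape span at halt is abb.

abb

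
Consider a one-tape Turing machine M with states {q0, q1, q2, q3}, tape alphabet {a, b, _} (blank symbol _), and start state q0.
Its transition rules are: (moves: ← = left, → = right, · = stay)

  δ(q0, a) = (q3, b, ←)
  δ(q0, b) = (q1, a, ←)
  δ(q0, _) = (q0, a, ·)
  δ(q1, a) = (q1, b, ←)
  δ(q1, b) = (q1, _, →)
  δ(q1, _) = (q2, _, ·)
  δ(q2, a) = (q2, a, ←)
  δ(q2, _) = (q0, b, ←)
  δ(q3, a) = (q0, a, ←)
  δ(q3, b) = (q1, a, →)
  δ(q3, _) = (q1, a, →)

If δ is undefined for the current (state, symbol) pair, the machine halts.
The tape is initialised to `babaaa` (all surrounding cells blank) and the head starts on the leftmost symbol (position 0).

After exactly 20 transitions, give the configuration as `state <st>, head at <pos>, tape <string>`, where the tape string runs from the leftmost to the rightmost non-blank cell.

state q2, head at -4, tape a_bbbbabaaa

q0 | _____[b]abaaa   read b → write a, move ←, go to q1
q1 | ____[_]aabaaa   read _ → write _, move ·, go to q2
q2 | ____[_]aabaaa   read _ → write b, move ←, go to q0
q0 | ___[_]baabaaa   read _ → write a, move ·, go to q0
q0 | ___[a]baabaaa   read a → write b, move ←, go to q3
q3 | __[_]bbaabaaa   read _ → write a, move →, go to q1
q1 | __a[b]baabaaa   read b → write _, move →, go to q1
q1 | __a_[b]aabaaa   read b → write _, move →, go to q1
q1 | __a__[a]abaaa   read a → write b, move ←, go to q1
q1 | __a_[_]babaaa   read _ → write _, move ·, go to q2
q2 | __a_[_]babaaa   read _ → write b, move ←, go to q0
q0 | __a[_]bbabaaa   read _ → write a, move ·, go to q0
q0 | __a[a]bbabaaa   read a → write b, move ←, go to q3
q3 | __[a]bbbabaaa   read a → write a, move ←, go to q0
q0 | _[_]abbbabaaa   read _ → write a, move ·, go to q0
q0 | _[a]abbbabaaa   read a → write b, move ←, go to q3
q3 | [_]babbbabaaa   read _ → write a, move →, go to q1
q1 | a[b]abbbabaaa   read b → write _, move →, go to q1
q1 | a_[a]bbbabaaa   read a → write b, move ←, go to q1
q1 | a[_]bbbbabaaa   read _ → write _, move ·, go to q2
q2 | a[_]bbbbabaaa
After 20 steps: state q2, head at -4, tape a_bbbbabaaa.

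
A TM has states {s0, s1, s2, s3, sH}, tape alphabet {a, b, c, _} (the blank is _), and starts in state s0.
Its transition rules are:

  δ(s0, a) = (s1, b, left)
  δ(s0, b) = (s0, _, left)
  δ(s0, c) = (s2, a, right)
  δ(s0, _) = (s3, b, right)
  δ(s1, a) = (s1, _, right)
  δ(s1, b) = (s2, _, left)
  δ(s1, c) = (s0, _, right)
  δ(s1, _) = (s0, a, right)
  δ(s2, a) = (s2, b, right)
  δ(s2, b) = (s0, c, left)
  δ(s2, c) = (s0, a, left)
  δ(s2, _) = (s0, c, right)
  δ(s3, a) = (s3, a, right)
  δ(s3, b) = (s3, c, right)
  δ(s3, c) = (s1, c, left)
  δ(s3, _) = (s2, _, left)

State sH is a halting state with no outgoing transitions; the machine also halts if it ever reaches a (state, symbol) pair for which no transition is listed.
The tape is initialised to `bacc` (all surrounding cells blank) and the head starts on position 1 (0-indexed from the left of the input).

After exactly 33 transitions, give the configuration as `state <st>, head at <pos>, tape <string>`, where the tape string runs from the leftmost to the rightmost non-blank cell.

state s0, head at 4, tape bbacbbaa

state=s0 head=1 tape=__b[a]cc___   (s0,a)→(s1,b,left)
state=s1 head=0 tape=__[b]bcc___   (s1,b)→(s2,_,left)
state=s2 head=-1 tape=_[_]_bcc___   (s2,_)→(s0,c,right)
state=s0 head=0 tape=_c[_]bcc___   (s0,_)→(s3,b,right)
state=s3 head=1 tape=_cb[b]cc___   (s3,b)→(s3,c,right)
state=s3 head=2 tape=_cbc[c]c___   (s3,c)→(s1,c,left)
state=s1 head=1 tape=_cb[c]cc___   (s1,c)→(s0,_,right)
state=s0 head=2 tape=_cb_[c]c___   (s0,c)→(s2,a,right)
state=s2 head=3 tape=_cb_a[c]___   (s2,c)→(s0,a,left)
state=s0 head=2 tape=_cb_[a]a___   (s0,a)→(s1,b,left)
state=s1 head=1 tape=_cb[_]ba___   (s1,_)→(s0,a,right)
state=s0 head=2 tape=_cba[b]a___   (s0,b)→(s0,_,left)
state=s0 head=1 tape=_cb[a]_a___   (s0,a)→(s1,b,left)
state=s1 head=0 tape=_c[b]b_a___   (s1,b)→(s2,_,left)
state=s2 head=-1 tape=_[c]_b_a___   (s2,c)→(s0,a,left)
state=s0 head=-2 tape=[_]a_b_a___   (s0,_)→(s3,b,right)
state=s3 head=-1 tape=b[a]_b_a___   (s3,a)→(s3,a,right)
state=s3 head=0 tape=ba[_]b_a___   (s3,_)→(s2,_,left)
state=s2 head=-1 tape=b[a]_b_a___   (s2,a)→(s2,b,right)
state=s2 head=0 tape=bb[_]b_a___   (s2,_)→(s0,c,right)
state=s0 head=1 tape=bbc[b]_a___   (s0,b)→(s0,_,left)
state=s0 head=0 tape=bb[c]__a___   (s0,c)→(s2,a,right)
state=s2 head=1 tape=bba[_]_a___   (s2,_)→(s0,c,right)
state=s0 head=2 tape=bbac[_]a___   (s0,_)→(s3,b,right)
state=s3 head=3 tape=bbacb[a]___   (s3,a)→(s3,a,right)
state=s3 head=4 tape=bbacba[_]__   (s3,_)→(s2,_,left)
state=s2 head=3 tape=bbacb[a]___   (s2,a)→(s2,b,right)
state=s2 head=4 tape=bbacbb[_]__   (s2,_)→(s0,c,right)
state=s0 head=5 tape=bbacbbc[_]_   (s0,_)→(s3,b,right)
state=s3 head=6 tape=bbacbbcb[_]   (s3,_)→(s2,_,left)
state=s2 head=5 tape=bbacbbc[b]_   (s2,b)→(s0,c,left)
state=s0 head=4 tape=bbacbb[c]c_   (s0,c)→(s2,a,right)
state=s2 head=5 tape=bbacbba[c]_   (s2,c)→(s0,a,left)
state=s0 head=4 tape=bbacbb[a]a_
After 33 steps: state s0, head at 4, tape bbacbbaa.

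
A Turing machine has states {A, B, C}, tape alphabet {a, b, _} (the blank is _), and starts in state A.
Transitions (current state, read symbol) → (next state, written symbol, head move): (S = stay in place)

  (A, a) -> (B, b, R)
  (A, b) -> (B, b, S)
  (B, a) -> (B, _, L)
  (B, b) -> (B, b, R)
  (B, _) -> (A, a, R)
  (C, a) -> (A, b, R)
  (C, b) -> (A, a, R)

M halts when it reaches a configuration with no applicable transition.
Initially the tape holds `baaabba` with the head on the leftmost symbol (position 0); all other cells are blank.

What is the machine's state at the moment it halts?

state=A head=0 tape=[b]aaabba_   (A,b)→(B,b,S)
state=B head=0 tape=[b]aaabba_   (B,b)→(B,b,R)
state=B head=1 tape=b[a]aabba_   (B,a)→(B,_,L)
state=B head=0 tape=[b]_aabba_   (B,b)→(B,b,R)
state=B head=1 tape=b[_]aabba_   (B,_)→(A,a,R)
state=A head=2 tape=ba[a]abba_   (A,a)→(B,b,R)
state=B head=3 tape=bab[a]bba_   (B,a)→(B,_,L)
state=B head=2 tape=ba[b]_bba_   (B,b)→(B,b,R)
state=B head=3 tape=bab[_]bba_   (B,_)→(A,a,R)
state=A head=4 tape=baba[b]ba_   (A,b)→(B,b,S)
state=B head=4 tape=baba[b]ba_   (B,b)→(B,b,R)
state=B head=5 tape=babab[b]a_   (B,b)→(B,b,R)
state=B head=6 tape=bababb[a]_   (B,a)→(B,_,L)
state=B head=5 tape=babab[b]__   (B,b)→(B,b,R)
state=B head=6 tape=bababb[_]_   (B,_)→(A,a,R)
state=A head=7 tape=bababba[_]
No transition is defined for (A, _); M halts in state A.

A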